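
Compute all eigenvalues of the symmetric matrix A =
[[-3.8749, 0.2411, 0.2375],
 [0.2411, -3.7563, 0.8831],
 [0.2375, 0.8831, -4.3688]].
sigma(A) ≈ {-5, -4, -3}

A is real symmetric, so its spectrum consists of real eigenvalues. Expanding the characteristic polynomial of the displayed matrix gives
  det(λ I - A) = p(λ) = λ^3 + (12)λ^2 + (47)λ + (60).
Solving p(λ) = 0 yields eigenvalues ≈ -5, -4, -3. (A is shown rounded to 4 decimals, so these recover the underlying integer eigenvalues to within that precision.)
Verification: the trace of A = -12 equals the sum of eigenvalues -12, and det(A) ≈ -60.0003 matches the eigenvalue product -60.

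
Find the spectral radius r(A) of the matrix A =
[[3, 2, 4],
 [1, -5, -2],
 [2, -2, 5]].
r(A) ≈ 7.0596

The eigenvalues of A are the roots of its characteristic polynomial. With M = A (coefficients from the trace, the sum of principal 2x2 minors, and det A):
  p(λ) = det(λ I - M) = λ^3 - 3λ^2 - 39λ + 73.
No integer candidate from the rational root theorem (±divisors of 73) is a root, so the roots are irrational. The cubic discriminant is Δ = 268704 > 0, so there are three distinct real roots. p(-6) = -17 and p(-5) = 68 have opposite signs, so a root lies in (-6, -5); Newton's method refines it to λ ≈ -5.8325. p(1) = 32 and p(2) = -9 have opposite signs, so a root lies in (1, 2); Newton's method refines it to λ ≈ 1.7729. p(7) = -4 and p(8) = 81 have opposite signs, so a root lies in (7, 8); Newton's method refines it to λ ≈ 7.0596. Check (Vieta): the three roots sum to 3, matching tr M = 3.
Thus the eigenvalues (to 4 decimals) are -5.8325 (modulus 5.8325); 1.7729 (modulus 1.7729); 7.0596 (modulus 7.0596). The spectral radius is the largest modulus: r(A) ≈ 7.0596. (Cross-check: r(A) ≤ ||A||_2 ≈ 7.505; equality holds whenever A is normal, though it can also hold for some non-normal A.)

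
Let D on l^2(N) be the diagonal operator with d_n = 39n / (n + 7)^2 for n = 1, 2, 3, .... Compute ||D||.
||D|| = 39/28 (attained at n = 7)

For D diagonal, ||D|| = sup_n |d_n|. Treat f(x) = 39x / (x + 7)^2 for real x > 0. By the quotient rule, f'(x) = 39(7 - x)/(x + 7)^3, which is positive for x < 7 and negative for x > 7. So f has a unique maximum at x = 7, and since 7 is a positive integer, the supremum over n ≥ 1 is attained at n = 7: d_7 = 39·7/(7 + 7)^2 = 39·7/196 = 39/28. Hence ||D|| = 39/28.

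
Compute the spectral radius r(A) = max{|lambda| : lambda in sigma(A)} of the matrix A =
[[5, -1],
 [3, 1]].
r(A) = 4

The eigenvalues of A are the roots of its characteristic polynomial. With M = A (coefficients from the trace and determinant):
  p(λ) = det(λ I - M) = λ^2 - 6λ + 8.
For λ^2 - 6λ + 8 the discriminant is 4. It is a perfect square (2^2), so the roots are rational: λ = (6 ± 2)/2 = 4, 2.
Thus the eigenvalues (to 4 decimals) are 4 (modulus 4); 2 (modulus 2). The spectral radius is the largest modulus: r(A) = 4. (Cross-check: r(A) ≤ ||A||_2 ≈ 5.8416; equality holds whenever A is normal, though it can also hold for some non-normal A.)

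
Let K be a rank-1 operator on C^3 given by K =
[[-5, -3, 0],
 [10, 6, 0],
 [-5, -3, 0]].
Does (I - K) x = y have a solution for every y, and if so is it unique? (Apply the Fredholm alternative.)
(I - K) is singular (det(I - K) = 0, i.e. 1 ∈ sigma(K)). (I - K) x = y is solvable iff y ⊥ ker((I - K)^*) = span{(-5, -3, 0)}, i.e. iff -5y_1 - 3y_2 = 0. When solvable, the solutions are x = y + c·(1, -2, 1), c arbitrary (ker(I - K) = span{(1, -2, 1)}, dimension 1).

K has rank 1, so it is an outer product K = u v^T: every row of K is a multiple of one row vector. Reading off the entries, u = (1, -2, 1) and v = (-5, -3, 0) (row i of K equals u_i·v^T). A rank-one matrix u v^T satisfies K u = u (v·u) and kills the (2)-dimensional subspace v^⊥, so its characteristic polynomial is lambda^2 (lambda - v·u) with v·u = tr K = 1. Hence the eigenvalues of I - K are 1 (multiplicity 2) and 1 - (1) = 0, so det(I - K) = 0. (Direct check: I - K =
[[6, 3, 0],
 [-10, -5, 0],
 [5, 3, 1]]
has determinant 0.) So 1 is an eigenvalue of K and (I - K) is not invertible. The finite-dimensional Fredholm alternative says: either (I - K) is invertible, or ker(I - K) ≠ {0} and then range(I - K) = ker((I - K)^*)^⊥, with dim ker(I - K) = dim ker((I - K)^*). We are in the second case, so we need both kernels. Kernel of I - K: (I - K) u = u - u (v·u) = u - u = 0, so ker(I - K) = span{u} = span{(1, -2, 1)} (it is exactly 1-dimensional because rank(I - K) = 2). Kernel of the adjoint: K is real, so (I - K)^* = I - K^T = I - v u^T, and (I - v u^T) v = v - v (u·v) = 0; hence ker((I - K)^*) = span{v} = span{(-5, -3, 0)}. Therefore (I - K) x = y is solvable iff <y, v> = 0, i.e. iff -5y_1 - 3y_2 = 0. When this holds, K y = u (v·y) = 0, so (I - K) y = y and x = y is a particular solution; the full solution set is the line x = y + c·u = y + c·(1, -2, 1), c ∈ C.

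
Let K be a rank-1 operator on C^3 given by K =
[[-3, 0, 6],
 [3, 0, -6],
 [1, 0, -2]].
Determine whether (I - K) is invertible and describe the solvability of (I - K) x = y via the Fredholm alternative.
(I - K) is invertible (det(I - K) = 6 ≠ 0), so for every y in C^3 the equation (I - K) x = y has a unique solution.

K has rank 1, so it is an outer product K = u v^T: every row of K is a multiple of one row vector. Reading off the entries, u = (3, -3, -1) and v = (-1, 0, 2) (row i of K equals u_i·v^T). A rank-one matrix u v^T satisfies K u = u (v·u) and kills the (2)-dimensional subspace v^⊥, so its characteristic polynomial is lambda^2 (lambda - v·u) with v·u = tr K = -5. Hence the eigenvalues of I - K are 1 (multiplicity 2) and 1 - (-5) = 6, so det(I - K) = 6. (Direct check: I - K =
[[4, 0, -6],
 [-3, 1, 6],
 [-1, 0, 3]]
has determinant 6.) The finite-dimensional Fredholm alternative says: either (I - K) is invertible, or ker(I - K) ≠ {0} and then range(I - K) = ker((I - K)^*)^⊥, with dim ker(I - K) = dim ker((I - K)^*). Since det(I - K) ≠ 0, 1 is not an eigenvalue of K and ker(I - K) = {0}, so we are in the first case: for every y there is a unique x = (I - K)^(-1) y. Explicitly, by the Sherman–Morrison formula, (I - u v^T)^(-1) = I + u v^T/(1 - v·u), i.e. (I - K)^(-1) = I + K/(6).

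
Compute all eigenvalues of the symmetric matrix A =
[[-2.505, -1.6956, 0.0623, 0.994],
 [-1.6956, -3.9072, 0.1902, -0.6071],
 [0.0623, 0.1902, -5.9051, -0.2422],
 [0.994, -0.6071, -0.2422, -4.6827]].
sigma(A) ≈ {-6, -5, -1} (-5 with multiplicity 2)

A is real symmetric, so its spectrum consists of real eigenvalues. Expanding the characteristic polynomial of the displayed matrix gives
  det(λ I - A) = p(λ) = λ^4 + (17)λ^3 + (101)λ^2 + (235)λ + (150.0013).
Solving p(λ) = 0 yields eigenvalues ≈ -6, -5, -5, -1. (A is shown rounded to 4 decimals, so these recover the underlying integer eigenvalues to within that precision.)
Verification: the trace of A = -17 equals the sum of eigenvalues -17, and det(A) ≈ 150.0013 matches the eigenvalue product 150.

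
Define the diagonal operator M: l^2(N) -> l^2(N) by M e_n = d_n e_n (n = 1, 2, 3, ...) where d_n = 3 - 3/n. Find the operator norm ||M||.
||M|| = 3

For a diagonal operator on l^2 with entries d_n, ||M|| = sup_n |d_n|. Here d_1 = 0, d_2 = 3/2, ..., and d_n = 3 - 3/n increases monotonically toward 3. All terms lie in [0, 3), so |d_n| = d_n and the supremum is the limit 3, which is not attained by any individual d_n. Hence ||M|| = 3.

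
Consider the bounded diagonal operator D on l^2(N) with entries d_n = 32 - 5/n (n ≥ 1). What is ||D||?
||D|| = 32

For a diagonal operator on l^2 with entries d_n, ||D|| = sup_n |d_n|. Here d_1 = 27, d_2 = 59/2, ..., and d_n = 32 - 5/n increases monotonically toward 32. All terms lie in [27, 32), so |d_n| = d_n and the supremum is the limit 32, which is not attained by any individual d_n. Hence ||D|| = 32.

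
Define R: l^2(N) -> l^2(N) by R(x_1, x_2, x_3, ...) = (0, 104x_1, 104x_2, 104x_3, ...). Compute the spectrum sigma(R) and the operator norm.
sigma(R) = closed disk {z in C : |z| ≤ 104}; ||R|| = 104

Note R = 104·U where U is the unit right shift (U x)_k = x_{k-1} (with x_0 := 0); so ||R|| = 104||U|| and sigma(R) = 104·sigma(U). ||R x||^2 = sum_{k≥1} |104x_k|^2 = 10816||x||^2, so ||R|| = 104 and sigma(R) ⊂ {|z| ≤ 104}. For any |lambda| < 104, the equation (R - lambda I) x = 0 forces x_1 = 0, then 104x_k = lambda x_{k+1} ⇒ x = 0, so R has no eigenvalues. But (R - lambda I) is not surjective for |lambda| < 104: solving (R - lambda I) x = e_1 would require x_n proportional to (lambda/104)^(-n), which is not in l^2. So every |lambda| < 104 lies in the residual spectrum. The boundary |lambda| = 104 is in the approximate point spectrum (the spectrum is closed). Hence sigma(R) is the closed disk of radius 104.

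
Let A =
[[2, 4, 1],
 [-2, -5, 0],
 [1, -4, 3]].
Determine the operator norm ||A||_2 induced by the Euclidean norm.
||A||_2 ≈ 7.8483 (= sqrt(largest eigenvalue of A^T A))

||A||_2 = sigma_max(A) = sqrt(lambda_max(A^T A)). Form the symmetric matrix M = A^T A =
[[9, 14, 5],
 [14, 57, -8],
 [5, -8, 10]].
Its characteristic polynomial (trace, sum of principal 2x2 minors, determinant of M give the coefficients) is
  p(λ) = det(λ I - M) = λ^3 - 76λ^2 + 888λ - 49.
No integer candidate from the rational root theorem (±divisors of 49) is a root, so the roots are irrational. The cubic discriminant is Δ = 1727142149 > 0, so there are three distinct real roots. p(0) = -49 and p(1) = 764 have opposite signs, so a root lies in (0, 1); Newton's method refines it to λ ≈ 0.0554. p(14) = 231 and p(15) = -454 have opposite signs, so a root lies in (14, 15); Newton's method refines it to λ ≈ 14.348. p(61) = -1696 and p(62) = 1191 have opposite signs, so a root lies in (61, 62); Newton's method refines it to λ ≈ 61.5965. Check (Vieta): the three roots sum to 76, matching tr M = 76.
So the eigenvalues of A^T A are ≈ 0.0554, 14.348, 61.5965 (all ≥ 0, as they must be for A^T A). The largest is λ_max ≈ 61.5965, hence ||A||_2 = sqrt(λ_max) ≈ 7.8483.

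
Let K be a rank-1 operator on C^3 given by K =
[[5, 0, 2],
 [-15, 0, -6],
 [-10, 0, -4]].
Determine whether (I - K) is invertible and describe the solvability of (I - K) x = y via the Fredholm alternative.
(I - K) is singular (det(I - K) = 0, i.e. 1 ∈ sigma(K)). (I - K) x = y is solvable iff y ⊥ ker((I - K)^*) = span{(5, 0, 2)}, i.e. iff 5y_1 + 2y_3 = 0. When solvable, the solutions are x = y + c·(1, -3, -2), c arbitrary (ker(I - K) = span{(1, -3, -2)}, dimension 1).

K has rank 1, so it is an outer product K = u v^T: every row of K is a multiple of one row vector. Reading off the entries, u = (1, -3, -2) and v = (5, 0, 2) (row i of K equals u_i·v^T). A rank-one matrix u v^T satisfies K u = u (v·u) and kills the (2)-dimensional subspace v^⊥, so its characteristic polynomial is lambda^2 (lambda - v·u) with v·u = tr K = 1. Hence the eigenvalues of I - K are 1 (multiplicity 2) and 1 - (1) = 0, so det(I - K) = 0. (Direct check: I - K =
[[-4, 0, -2],
 [15, 1, 6],
 [10, 0, 5]]
has determinant 0.) So 1 is an eigenvalue of K and (I - K) is not invertible. The finite-dimensional Fredholm alternative says: either (I - K) is invertible, or ker(I - K) ≠ {0} and then range(I - K) = ker((I - K)^*)^⊥, with dim ker(I - K) = dim ker((I - K)^*). We are in the second case, so we need both kernels. Kernel of I - K: (I - K) u = u - u (v·u) = u - u = 0, so ker(I - K) = span{u} = span{(1, -3, -2)} (it is exactly 1-dimensional because rank(I - K) = 2). Kernel of the adjoint: K is real, so (I - K)^* = I - K^T = I - v u^T, and (I - v u^T) v = v - v (u·v) = 0; hence ker((I - K)^*) = span{v} = span{(5, 0, 2)}. Therefore (I - K) x = y is solvable iff <y, v> = 0, i.e. iff 5y_1 + 2y_3 = 0. When this holds, K y = u (v·y) = 0, so (I - K) y = y and x = y is a particular solution; the full solution set is the line x = y + c·u = y + c·(1, -3, -2), c ∈ C.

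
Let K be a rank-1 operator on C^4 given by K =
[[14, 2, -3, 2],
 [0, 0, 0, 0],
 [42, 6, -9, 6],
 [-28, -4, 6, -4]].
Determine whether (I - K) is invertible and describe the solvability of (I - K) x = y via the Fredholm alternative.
(I - K) is singular (det(I - K) = 0, i.e. 1 ∈ sigma(K)). (I - K) x = y is solvable iff y ⊥ ker((I - K)^*) = span{(14, 2, -3, 2)}, i.e. iff 14y_1 + 2y_2 - 3y_3 + 2y_4 = 0. When solvable, the solutions are x = y + c·(1, 0, 3, -2), c arbitrary (ker(I - K) = span{(1, 0, 3, -2)}, dimension 1).

K has rank 1, so it is an outer product K = u v^T: every row of K is a multiple of one row vector. Reading off the entries, u = (1, 0, 3, -2) and v = (14, 2, -3, 2) (row i of K equals u_i·v^T). A rank-one matrix u v^T satisfies K u = u (v·u) and kills the (3)-dimensional subspace v^⊥, so its characteristic polynomial is lambda^3 (lambda - v·u) with v·u = tr K = 1. Hence the eigenvalues of I - K are 1 (multiplicity 3) and 1 - (1) = 0, so det(I - K) = 0. (Direct check: I - K =
[[-13, -2, 3, -2],
 [0, 1, 0, 0],
 [-42, -6, 10, -6],
 [28, 4, -6, 5]]
has determinant 0.) So 1 is an eigenvalue of K and (I - K) is not invertible. The finite-dimensional Fredholm alternative says: either (I - K) is invertible, or ker(I - K) ≠ {0} and then range(I - K) = ker((I - K)^*)^⊥, with dim ker(I - K) = dim ker((I - K)^*). We are in the second case, so we need both kernels. Kernel of I - K: (I - K) u = u - u (v·u) = u - u = 0, so ker(I - K) = span{u} = span{(1, 0, 3, -2)} (it is exactly 1-dimensional because rank(I - K) = 3). Kernel of the adjoint: K is real, so (I - K)^* = I - K^T = I - v u^T, and (I - v u^T) v = v - v (u·v) = 0; hence ker((I - K)^*) = span{v} = span{(14, 2, -3, 2)}. Therefore (I - K) x = y is solvable iff <y, v> = 0, i.e. iff 14y_1 + 2y_2 - 3y_3 + 2y_4 = 0. When this holds, K y = u (v·y) = 0, so (I - K) y = y and x = y is a particular solution; the full solution set is the line x = y + c·u = y + c·(1, 0, 3, -2), c ∈ C.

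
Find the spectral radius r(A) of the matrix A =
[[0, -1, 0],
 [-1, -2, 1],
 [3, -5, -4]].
r(A) ≈ 3.5337

The eigenvalues of A are the roots of its characteristic polynomial. With M = A (coefficients from the trace, the sum of principal 2x2 minors, and det A):
  p(λ) = det(λ I - M) = λ^3 + 6λ^2 + 12λ - 1.
No integer candidate from the rational root theorem (±divisors of 1) is a root, so the roots are irrational. The cubic discriminant is Δ = -2187 < 0, so there is one real root and a complex-conjugate pair. p(0) = -1 and p(1) = 18 have opposite signs, so a root lies in (0, 1); Newton's method refines it to λ ≈ 0.0801. Dividing out (λ - (0.0801)) leaves approximately λ^2 + 6.0801λ + 12.4869. For λ^2 + 6.0801λ + 12.4869 the discriminant is -12.9802. It is negative, so the remaining roots are the complex-conjugate pair λ ≈ -3.04 ± 1.8014i. Their product equals the constant term, so |λ|^2 ≈ 12.4869 and |λ| ≈ 3.5337.
Thus the eigenvalues (to 4 decimals) are 0.0801 (modulus 0.0801); -3.04 ± 1.8014i (modulus 3.5337). The spectral radius is the largest modulus: r(A) ≈ 3.5337. (Cross-check: r(A) ≤ ||A||_2 ≈ 7.1227; equality holds whenever A is normal, though it can also hold for some non-normal A.)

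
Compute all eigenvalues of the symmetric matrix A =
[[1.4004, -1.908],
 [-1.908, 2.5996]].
sigma(A) ≈ {0, 4}

A is real symmetric, so its spectrum consists of real eigenvalues. Expanding the characteristic polynomial of the displayed matrix gives
  det(λ I - A) = p(λ) = λ^2 + (-4)λ + (0).
Solving p(λ) = 0 yields eigenvalues ≈ 0, 4. (A is shown rounded to 4 decimals, so these recover the underlying integer eigenvalues to within that precision.)
Verification: the trace of A = 4 equals the sum of eigenvalues 4, and det(A) ≈ 0.0000 matches the eigenvalue product 0.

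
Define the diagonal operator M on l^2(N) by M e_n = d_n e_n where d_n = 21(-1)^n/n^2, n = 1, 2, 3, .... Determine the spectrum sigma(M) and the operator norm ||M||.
sigma(M) = {21(-1)^n/n^2 : n ≥ 1} ∪ {0}; ||M|| = 21

A bounded diagonal operator on l^2 with diagonal entries d_n has spectrum equal to the closure of {d_n : n ≥ 1}: every d_n is an eigenvalue (with eigenvector e_n), so {d_n} ⊂ sigma(M); the spectrum is closed, so its closure is too; and for lambda not in the closure, (M - lambda I) has bounded inverse (the diagonal entries 1/(d_n - lambda) are bounded). For our sequence d_n = 21(-1)^n/n^2, n = 1, 2, 3, ...:
  - {d_n} = {21(-1)^n/n^2 : n ≥ 1}; the only limit point is 0
  - closure = {21(-1)^n/n^2 : n ≥ 1} ∪ {0}
For the norm: a diagonal operator has ||M|| = sup_n |d_n|. Here |d_n| = 21/n^2 is decreasing, so sup_n |d_n| = |d_1| = 21. So ||M|| = 21.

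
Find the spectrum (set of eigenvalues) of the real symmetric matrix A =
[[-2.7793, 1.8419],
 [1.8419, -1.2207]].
sigma(A) ≈ {-4, 0}

A is real symmetric, so its spectrum consists of real eigenvalues. Expanding the characteristic polynomial of the displayed matrix gives
  det(λ I - A) = p(λ) = λ^2 + (4)λ + (0).
Solving p(λ) = 0 yields eigenvalues ≈ -4, 0. (A is shown rounded to 4 decimals, so these recover the underlying integer eigenvalues to within that precision.)
Verification: the trace of A = -4 equals the sum of eigenvalues -4, and det(A) ≈ 0.0001 matches the eigenvalue product 0.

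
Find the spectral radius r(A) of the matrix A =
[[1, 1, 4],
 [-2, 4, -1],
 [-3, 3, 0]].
r(A) = sqrt(15) ≈ 3.873

The eigenvalues of A are the roots of its characteristic polynomial. With M = A (coefficients from the trace, the sum of principal 2x2 minors, and det A):
  p(λ) = det(λ I - M) = λ^3 - 5λ^2 + 21λ - 30.
By the rational root theorem any rational root is an integer divisor of 30. Testing λ = 2: p(2) = 8 - 20 + 42 - 30 = 0, so λ = 2 is a root. Dividing out (λ - 2) leaves p(λ) = (λ - 2)(λ^2 - 3λ + 15). For λ^2 - 3λ + 15 the discriminant is -51. It is negative, so the roots are the complex-conjugate pair λ = 3/2 ± (sqrt(51)/2) i ≈ 1.5 ± 3.5707i. For a conjugate pair the product of the roots equals the constant term, so |λ|^2 = 15 and |λ| = sqrt(15) ≈ 3.873.
Thus the eigenvalues (to 4 decimals) are 1.5 ± 3.5707i (modulus 3.873); 2 (modulus 2). The spectral radius is the largest modulus: r(A) = sqrt(15) ≈ 3.873. (Cross-check: r(A) ≤ ||A||_2 ≈ 6.1378; equality holds whenever A is normal, though it can also hold for some non-normal A.)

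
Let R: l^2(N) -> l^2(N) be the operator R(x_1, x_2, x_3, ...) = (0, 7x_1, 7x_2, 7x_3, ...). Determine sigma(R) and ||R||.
sigma(R) = closed disk {z in C : |z| ≤ 7}; ||R|| = 7

Note R = 7·U where U is the unit right shift (U x)_k = x_{k-1} (with x_0 := 0); so ||R|| = 7||U|| and sigma(R) = 7·sigma(U). ||R x||^2 = sum_{k≥1} |7x_k|^2 = 49||x||^2, so ||R|| = 7 and sigma(R) ⊂ {|z| ≤ 7}. For any |lambda| < 7, the equation (R - lambda I) x = 0 forces x_1 = 0, then 7x_k = lambda x_{k+1} ⇒ x = 0, so R has no eigenvalues. But (R - lambda I) is not surjective for |lambda| < 7: solving (R - lambda I) x = e_1 would require x_n proportional to (lambda/7)^(-n), which is not in l^2. So every |lambda| < 7 lies in the residual spectrum. The boundary |lambda| = 7 is in the approximate point spectrum (the spectrum is closed). Hence sigma(R) is the closed disk of radius 7.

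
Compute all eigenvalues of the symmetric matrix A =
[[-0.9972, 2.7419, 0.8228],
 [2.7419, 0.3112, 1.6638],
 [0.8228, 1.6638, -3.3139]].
sigma(A) ≈ {-4, -3, 3}

A is real symmetric, so its spectrum consists of real eigenvalues. Expanding the characteristic polynomial of the displayed matrix gives
  det(λ I - A) = p(λ) = λ^3 + (4)λ^2 + (-9)λ + (-36).
Solving p(λ) = 0 yields eigenvalues ≈ -4, -3, 3. (A is shown rounded to 4 decimals, so these recover the underlying integer eigenvalues to within that precision.)
Verification: the trace of A = -4 equals the sum of eigenvalues -4, and det(A) ≈ 35.9993 matches the eigenvalue product 36.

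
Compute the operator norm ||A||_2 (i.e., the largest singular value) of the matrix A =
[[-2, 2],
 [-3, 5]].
||A||_2 = sqrt((42 + sqrt(1700))/2) ≈ 6.451 (= sqrt(largest eigenvalue of A^T A))

||A||_2 = sigma_max(A) = sqrt(lambda_max(A^T A)). Form the symmetric matrix M = A^T A =
[[13, -19],
 [-19, 29]].
Its characteristic polynomial (trace, determinant of M give the coefficients) is
  p(λ) = det(λ I - M) = λ^2 - 42λ + 16.
For λ^2 - 42λ + 16 the discriminant is 1700. It is nonnegative but not a perfect square, so the roots are real and irrational: λ = (42 ± sqrt(1700))/2 ≈ 41.6155, 0.3845.
So the eigenvalues of A^T A are ≈ 0.3845, 41.6155 (all ≥ 0, as they must be for A^T A). The largest is λ_max = (42 + sqrt(1700))/2 ≈ 41.6155, hence ||A||_2 = sqrt(λ_max) = sqrt((42 + sqrt(1700))/2) ≈ 6.451.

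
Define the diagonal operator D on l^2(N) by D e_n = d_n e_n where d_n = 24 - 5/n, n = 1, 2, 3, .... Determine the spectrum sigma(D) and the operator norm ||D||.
sigma(D) = {24 - 5/n : n ≥ 1} ∪ {24}; ||D|| = 24

A bounded diagonal operator on l^2 with diagonal entries d_n has spectrum equal to the closure of {d_n : n ≥ 1}: every d_n is an eigenvalue (with eigenvector e_n), so {d_n} ⊂ sigma(D); the spectrum is closed, so its closure is too; and for lambda not in the closure, (D - lambda I) has bounded inverse (the diagonal entries 1/(d_n - lambda) are bounded). For our sequence d_n = 24 - 5/n, n = 1, 2, 3, ...:
  - {d_n} = {24 - 5/n : n ≥ 1}; the only limit point is 24
  - closure = {24 - 5/n : n ≥ 1} ∪ {24}
For the norm: a diagonal operator has ||D|| = sup_n |d_n|. Here d_n = 24 - 5/n increases monotonically from d_1 = 19 toward 24, with all terms in [19, 24); so sup_n |d_n| = 24 (the supremum is the limit, not attained). So ||D|| = 24.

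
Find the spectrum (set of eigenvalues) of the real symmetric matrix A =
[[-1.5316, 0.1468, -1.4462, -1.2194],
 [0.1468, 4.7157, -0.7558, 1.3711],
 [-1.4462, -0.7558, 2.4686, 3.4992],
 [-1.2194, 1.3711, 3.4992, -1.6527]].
sigma(A) ≈ {-4, -2, 5} (5 with multiplicity 2)

A is real symmetric, so its spectrum consists of real eigenvalues. Expanding the characteristic polynomial of the displayed matrix gives
  det(λ I - A) = p(λ) = λ^4 + (-4)λ^3 + (-27)λ^2 + (70)λ + (199.9987).
Solving p(λ) = 0 yields eigenvalues ≈ -4, -2, 5, 5. (A is shown rounded to 4 decimals, so these recover the underlying integer eigenvalues to within that precision.)
Verification: the trace of A = 4 equals the sum of eigenvalues 4, and det(A) ≈ 199.9987 matches the eigenvalue product 200.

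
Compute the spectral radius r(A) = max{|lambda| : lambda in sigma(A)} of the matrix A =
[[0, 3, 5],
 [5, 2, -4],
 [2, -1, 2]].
r(A) ≈ 5.0908

The eigenvalues of A are the roots of its characteristic polynomial. With M = A (coefficients from the trace, the sum of principal 2x2 minors, and det A):
  p(λ) = det(λ I - M) = λ^3 - 4λ^2 - 25λ + 99.
No integer candidate from the rational root theorem (±divisors of 99) is a root, so the roots are irrational. The cubic discriminant is Δ = 11417 > 0, so there are three distinct real roots. p(-5) = -1 and p(-4) = 71 have opposite signs, so a root lies in (-5, -4); Newton's method refines it to λ ≈ -4.9889. p(3) = 15 and p(4) = -1 have opposite signs, so a root lies in (3, 4); Newton's method refines it to λ ≈ 3.898. p(5) = -1 and p(6) = 21 have opposite signs, so a root lies in (5, 6); Newton's method refines it to λ ≈ 5.0908. Check (Vieta): the three roots sum to 4, matching tr M = 4.
Thus the eigenvalues (to 4 decimals) are -4.9889 (modulus 4.9889); 3.898 (modulus 3.898); 5.0908 (modulus 5.0908). The spectral radius is the largest modulus: r(A) ≈ 5.0908. (Cross-check: r(A) ≤ ||A||_2 ≈ 7.4087; equality holds whenever A is normal, though it can also hold for some non-normal A.)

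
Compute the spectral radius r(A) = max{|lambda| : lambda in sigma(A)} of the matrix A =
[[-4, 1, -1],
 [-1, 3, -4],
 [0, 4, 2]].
r(A) ≈ 4.6309

The eigenvalues of A are the roots of its characteristic polynomial. With M = A (coefficients from the trace, the sum of principal 2x2 minors, and det A):
  p(λ) = det(λ I - M) = λ^3 - λ^2 + 3λ + 82.
No integer candidate from the rational root theorem (±divisors of 82) is a root, so the roots are irrational. The cubic discriminant is Δ = -185747 < 0, so there is one real root and a complex-conjugate pair. p(-4) = -10 and p(-3) = 37 have opposite signs, so a root lies in (-4, -3); Newton's method refines it to λ ≈ -3.8238. Dividing out (λ - (-3.8238)) leaves approximately λ^2 - 4.8238λ + 21.4449. For λ^2 - 4.8238λ + 21.4449 the discriminant is -62.5109. It is negative, so the remaining roots are the complex-conjugate pair λ ≈ 2.4119 ± 3.9532i. Their product equals the constant term, so |λ|^2 ≈ 21.4449 and |λ| ≈ 4.6309.
Thus the eigenvalues (to 4 decimals) are -3.8238 (modulus 3.8238); 2.4119 ± 3.9532i (modulus 4.6309). The spectral radius is the largest modulus: r(A) ≈ 4.6309. (Cross-check: r(A) ≤ ||A||_2 ≈ 5.9169; equality holds whenever A is normal, though it can also hold for some non-normal A.)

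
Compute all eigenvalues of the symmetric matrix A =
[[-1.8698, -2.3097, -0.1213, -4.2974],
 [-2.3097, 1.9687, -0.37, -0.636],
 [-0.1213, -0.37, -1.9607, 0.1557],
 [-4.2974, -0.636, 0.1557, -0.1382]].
sigma(A) ≈ {-6, -2, 2, 4}

A is real symmetric, so its spectrum consists of real eigenvalues. Expanding the characteristic polynomial of the displayed matrix gives
  det(λ I - A) = p(λ) = λ^4 + (2)λ^3 + (-28)λ^2 + (-8)λ + (96).
Solving p(λ) = 0 yields eigenvalues ≈ -6, -2, 2, 4. (A is shown rounded to 4 decimals, so these recover the underlying integer eigenvalues to within that precision.)
Verification: the trace of A = -2 equals the sum of eigenvalues -2, and det(A) ≈ 96.0009 matches the eigenvalue product 96.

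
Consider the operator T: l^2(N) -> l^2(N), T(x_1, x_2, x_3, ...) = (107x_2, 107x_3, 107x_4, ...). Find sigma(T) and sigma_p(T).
sigma(T) = closed disk {z in C : |z| ≤ 107}; sigma_p(T) = open disk {z in C : |z| < 107}

Note T = 107·V where V is the unit left shift (V x)_k = x_{k+1}; so sigma(T) = 107·sigma(V) and ||T|| = 107||V||. ||T x||^2 = 11449sum_{k≥2} |x_k|^2 ≤ 11449||x||^2, with equality on {x : x_1 = 0}, so ||T|| = 107. For any lambda with |lambda| < 107, set r = lambda/107 (|r| < 1); the vector x = (1, r, r^2, ...) is in l^2 and satisfies T x = 107(r, r^2, ...) = lambda x, so lambda is an eigenvalue. On the boundary |lambda| = 107 the geometric series diverges, so no l^2 eigenvector exists, but these lambda lie in the approximate point spectrum. Hence sigma(T) is the closed disk of radius 107 and sigma_p(T) is the open disk.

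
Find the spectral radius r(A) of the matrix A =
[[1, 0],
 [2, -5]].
r(A) = 5

The eigenvalues of A are the roots of its characteristic polynomial. With M = A (coefficients from the trace and determinant):
  p(λ) = det(λ I - M) = λ^2 + 4λ - 5.
For λ^2 + 4λ - 5 the discriminant is 36. It is a perfect square (6^2), so the roots are rational: λ = (-4 ± 6)/2 = 1, -5.
Thus the eigenvalues (to 4 decimals) are 1 (modulus 1); -5 (modulus 5). The spectral radius is the largest modulus: r(A) = 5. (Cross-check: r(A) ≤ ||A||_2 ≈ 5.3983; equality holds whenever A is normal, though it can also hold for some non-normal A.)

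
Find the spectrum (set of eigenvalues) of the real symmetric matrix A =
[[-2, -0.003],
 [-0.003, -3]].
sigma(A) ≈ {-3, -2}

A is real symmetric, so its spectrum consists of real eigenvalues. Expanding the characteristic polynomial of the displayed matrix gives
  det(λ I - A) = p(λ) = λ^2 + (5)λ + (6).
Solving p(λ) = 0 yields eigenvalues ≈ -3, -2. (A is shown rounded to 4 decimals, so these recover the underlying integer eigenvalues to within that precision.)
Verification: the trace of A = -5 equals the sum of eigenvalues -5, and det(A) ≈ 6.0000 matches the eigenvalue product 6.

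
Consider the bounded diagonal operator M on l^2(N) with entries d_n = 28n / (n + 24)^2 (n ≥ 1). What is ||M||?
||M|| = 7/24 (attained at n = 24)

For M diagonal, ||M|| = sup_n |d_n|. Treat f(x) = 28x / (x + 24)^2 for real x > 0. By the quotient rule, f'(x) = 28(24 - x)/(x + 24)^3, which is positive for x < 24 and negative for x > 24. So f has a unique maximum at x = 24, and since 24 is a positive integer, the supremum over n ≥ 1 is attained at n = 24: d_24 = 28·24/(24 + 24)^2 = 28·24/2304 = 7/24. Hence ||M|| = 7/24.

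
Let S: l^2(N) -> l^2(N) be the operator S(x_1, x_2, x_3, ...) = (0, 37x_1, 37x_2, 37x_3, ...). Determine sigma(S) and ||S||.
sigma(S) = closed disk {z in C : |z| ≤ 37}; ||S|| = 37

Note S = 37·U where U is the unit right shift (U x)_k = x_{k-1} (with x_0 := 0); so ||S|| = 37||U|| and sigma(S) = 37·sigma(U). ||S x||^2 = sum_{k≥1} |37x_k|^2 = 1369||x||^2, so ||S|| = 37 and sigma(S) ⊂ {|z| ≤ 37}. For any |lambda| < 37, the equation (S - lambda I) x = 0 forces x_1 = 0, then 37x_k = lambda x_{k+1} ⇒ x = 0, so S has no eigenvalues. But (S - lambda I) is not surjective for |lambda| < 37: solving (S - lambda I) x = e_1 would require x_n proportional to (lambda/37)^(-n), which is not in l^2. So every |lambda| < 37 lies in the residual spectrum. The boundary |lambda| = 37 is in the approximate point spectrum (the spectrum is closed). Hence sigma(S) is the closed disk of radius 37.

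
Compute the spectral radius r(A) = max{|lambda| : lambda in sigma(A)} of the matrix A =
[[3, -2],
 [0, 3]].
r(A) = 3

The eigenvalues of A are the roots of its characteristic polynomial. With M = A (coefficients from the trace and determinant):
  p(λ) = det(λ I - M) = λ^2 - 6λ + 9.
For λ^2 - 6λ + 9 the discriminant is 0. It is a perfect square (0^2), so the roots are rational: λ = (6 ± 0)/2 = 3, 3.
Thus the eigenvalues (to 4 decimals) are 3 (modulus 3). The spectral radius is the largest modulus: r(A) = 3. (Cross-check: r(A) ≤ ||A||_2 ≈ 4.1623; equality holds whenever A is normal, though it can also hold for some non-normal A.)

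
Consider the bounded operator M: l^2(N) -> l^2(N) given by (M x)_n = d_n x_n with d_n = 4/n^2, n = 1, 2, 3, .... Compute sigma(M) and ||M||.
sigma(M) = {4/n^2 : n ≥ 1} ∪ {0}; ||M|| = 4

A bounded diagonal operator on l^2 with diagonal entries d_n has spectrum equal to the closure of {d_n : n ≥ 1}: every d_n is an eigenvalue (with eigenvector e_n), so {d_n} ⊂ sigma(M); the spectrum is closed, so its closure is too; and for lambda not in the closure, (M - lambda I) has bounded inverse (the diagonal entries 1/(d_n - lambda) are bounded). For our sequence d_n = 4/n^2, n = 1, 2, 3, ...:
  - {d_n} = {4/n^2 : n ≥ 1}; the only limit point is 0
  - closure = {4/n^2 : n ≥ 1} ∪ {0}
For the norm: a diagonal operator has ||M|| = sup_n |d_n|. Here d_n = 4/n^2 is positive and decreasing, so sup_n |d_n| = d_1 = 4. So ||M|| = 4.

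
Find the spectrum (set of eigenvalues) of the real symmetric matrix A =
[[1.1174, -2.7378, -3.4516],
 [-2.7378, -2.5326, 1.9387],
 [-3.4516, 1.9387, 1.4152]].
sigma(A) ≈ {-4, -2, 6}

A is real symmetric, so its spectrum consists of real eigenvalues. Expanding the characteristic polynomial of the displayed matrix gives
  det(λ I - A) = p(λ) = λ^3 + (0)λ^2 + (-28)λ + (-48).
Solving p(λ) = 0 yields eigenvalues ≈ -4, -2, 6. (A is shown rounded to 4 decimals, so these recover the underlying integer eigenvalues to within that precision.)
Verification: the trace of A = 0 equals the sum of eigenvalues 0, and det(A) ≈ 48.0004 matches the eigenvalue product 48.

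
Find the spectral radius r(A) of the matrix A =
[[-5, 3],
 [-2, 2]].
r(A) = 4

The eigenvalues of A are the roots of its characteristic polynomial. With M = A (coefficients from the trace and determinant):
  p(λ) = det(λ I - M) = λ^2 + 3λ - 4.
For λ^2 + 3λ - 4 the discriminant is 25. It is a perfect square (5^2), so the roots are rational: λ = (-3 ± 5)/2 = 1, -4.
Thus the eigenvalues (to 4 decimals) are 1 (modulus 1); -4 (modulus 4). The spectral radius is the largest modulus: r(A) = 4. (Cross-check: r(A) ≤ ||A||_2 ≈ 6.451; equality holds whenever A is normal, though it can also hold for some non-normal A.)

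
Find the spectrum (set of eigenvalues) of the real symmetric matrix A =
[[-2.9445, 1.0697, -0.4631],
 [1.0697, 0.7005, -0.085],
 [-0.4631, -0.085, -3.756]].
sigma(A) ≈ {-4, -3, 1}

A is real symmetric, so its spectrum consists of real eigenvalues. Expanding the characteristic polynomial of the displayed matrix gives
  det(λ I - A) = p(λ) = λ^3 + (6)λ^2 + (5)λ + (-12).
Solving p(λ) = 0 yields eigenvalues ≈ -4, -3, 1. (A is shown rounded to 4 decimals, so these recover the underlying integer eigenvalues to within that precision.)
Verification: the trace of A = -6 equals the sum of eigenvalues -6, and det(A) ≈ 12.0003 matches the eigenvalue product 12.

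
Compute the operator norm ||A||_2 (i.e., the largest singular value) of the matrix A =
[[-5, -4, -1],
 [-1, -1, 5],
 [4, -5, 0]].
||A||_2 ≈ 6.5597 (= sqrt(largest eigenvalue of A^T A))

||A||_2 = sigma_max(A) = sqrt(lambda_max(A^T A)). Form the symmetric matrix M = A^T A =
[[42, 1, 0],
 [1, 42, -1],
 [0, -1, 26]].
Its characteristic polynomial (trace, sum of principal 2x2 minors, determinant of M give the coefficients) is
  p(λ) = det(λ I - M) = λ^3 - 110λ^2 + 3946λ - 45796.
No integer candidate from the rational root theorem (±divisors of 45796) is a root, so the roots are irrational. The cubic discriminant is Δ = 265504 > 0, so there are three distinct real roots. p(25) = -271 and p(26) = 16 have opposite signs, so a root lies in (25, 26); Newton's method refines it to λ ≈ 25.9375. p(41) = 1 and p(42) = -16 have opposite signs, so a root lies in (41, 42); Newton's method refines it to λ ≈ 41.0327. p(43) = -1 and p(44) = 52 have opposite signs, so a root lies in (43, 44); Newton's method refines it to λ ≈ 43.0298. Check (Vieta): the three roots sum to 110, matching tr M = 110.
So the eigenvalues of A^T A are ≈ 25.9375, 41.0327, 43.0298 (all ≥ 0, as they must be for A^T A). The largest is λ_max ≈ 43.0298, hence ||A||_2 = sqrt(λ_max) ≈ 6.5597.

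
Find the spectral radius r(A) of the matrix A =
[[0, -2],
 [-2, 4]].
r(A) = (4 + sqrt(32))/2 ≈ 4.8284

The eigenvalues of A are the roots of its characteristic polynomial. With M = A (coefficients from the trace and determinant):
  p(λ) = det(λ I - M) = λ^2 - 4λ - 4.
For λ^2 - 4λ - 4 the discriminant is 32. It is nonnegative but not a perfect square, so the roots are real and irrational: λ = (4 ± sqrt(32))/2 ≈ 4.8284, -0.8284.
Thus the eigenvalues (to 4 decimals) are 4.8284 (modulus 4.8284); -0.8284 (modulus 0.8284). The spectral radius is the largest modulus: r(A) = (4 + sqrt(32))/2 ≈ 4.8284. (Cross-check: r(A) ≤ ||A||_2 ≈ 4.8284; equality holds whenever A is normal, though it can also hold for some non-normal A.)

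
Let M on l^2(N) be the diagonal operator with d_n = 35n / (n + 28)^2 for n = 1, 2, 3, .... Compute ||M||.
||M|| = 5/16 (attained at n = 28)

For M diagonal, ||M|| = sup_n |d_n|. Treat f(x) = 35x / (x + 28)^2 for real x > 0. By the quotient rule, f'(x) = 35(28 - x)/(x + 28)^3, which is positive for x < 28 and negative for x > 28. So f has a unique maximum at x = 28, and since 28 is a positive integer, the supremum over n ≥ 1 is attained at n = 28: d_28 = 35·28/(28 + 28)^2 = 35·28/3136 = 5/16. Hence ||M|| = 5/16.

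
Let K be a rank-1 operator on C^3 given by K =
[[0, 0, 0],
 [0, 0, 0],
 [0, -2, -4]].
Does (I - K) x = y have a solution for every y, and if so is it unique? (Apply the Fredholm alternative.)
(I - K) is invertible (det(I - K) = 5 ≠ 0), so for every y in C^3 the equation (I - K) x = y has a unique solution.

K has rank 1, so it is an outer product K = u v^T: every row of K is a multiple of one row vector. Reading off the entries, u = (0, 0, -2) and v = (0, 1, 2) (row i of K equals u_i·v^T). A rank-one matrix u v^T satisfies K u = u (v·u) and kills the (2)-dimensional subspace v^⊥, so its characteristic polynomial is lambda^2 (lambda - v·u) with v·u = tr K = -4. Hence the eigenvalues of I - K are 1 (multiplicity 2) and 1 - (-4) = 5, so det(I - K) = 5. (Direct check: I - K =
[[1, 0, 0],
 [0, 1, 0],
 [0, 2, 5]]
has determinant 5.) The finite-dimensional Fredholm alternative says: either (I - K) is invertible, or ker(I - K) ≠ {0} and then range(I - K) = ker((I - K)^*)^⊥, with dim ker(I - K) = dim ker((I - K)^*). Since det(I - K) ≠ 0, 1 is not an eigenvalue of K and ker(I - K) = {0}, so we are in the first case: for every y there is a unique x = (I - K)^(-1) y. Explicitly, by the Sherman–Morrison formula, (I - u v^T)^(-1) = I + u v^T/(1 - v·u), i.e. (I - K)^(-1) = I + K/(5).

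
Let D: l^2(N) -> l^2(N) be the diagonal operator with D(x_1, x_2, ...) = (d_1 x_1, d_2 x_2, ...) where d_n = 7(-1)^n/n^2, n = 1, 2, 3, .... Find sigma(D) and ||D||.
sigma(D) = {7(-1)^n/n^2 : n ≥ 1} ∪ {0}; ||D|| = 7

A bounded diagonal operator on l^2 with diagonal entries d_n has spectrum equal to the closure of {d_n : n ≥ 1}: every d_n is an eigenvalue (with eigenvector e_n), so {d_n} ⊂ sigma(D); the spectrum is closed, so its closure is too; and for lambda not in the closure, (D - lambda I) has bounded inverse (the diagonal entries 1/(d_n - lambda) are bounded). For our sequence d_n = 7(-1)^n/n^2, n = 1, 2, 3, ...:
  - {d_n} = {7(-1)^n/n^2 : n ≥ 1}; the only limit point is 0
  - closure = {7(-1)^n/n^2 : n ≥ 1} ∪ {0}
For the norm: a diagonal operator has ||D|| = sup_n |d_n|. Here |d_n| = 7/n^2 is decreasing, so sup_n |d_n| = |d_1| = 7. So ||D|| = 7.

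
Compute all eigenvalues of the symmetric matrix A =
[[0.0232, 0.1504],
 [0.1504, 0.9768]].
sigma(A) ≈ {0, 1}

A is real symmetric, so its spectrum consists of real eigenvalues. Expanding the characteristic polynomial of the displayed matrix gives
  det(λ I - A) = p(λ) = λ^2 + (-1)λ + (0).
Solving p(λ) = 0 yields eigenvalues ≈ 0, 1. (A is shown rounded to 4 decimals, so these recover the underlying integer eigenvalues to within that precision.)
Verification: the trace of A = 1 equals the sum of eigenvalues 1, and det(A) ≈ 0.0000 matches the eigenvalue product 0.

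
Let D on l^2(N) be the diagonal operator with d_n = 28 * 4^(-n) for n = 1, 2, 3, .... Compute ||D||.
||D|| = 7 (attained at n = 1)

For D diagonal, ||D|| = sup_n |d_n|. The sequence d_n = 28 * 4^(-n) is positive and strictly decreasing (ratio 4^(-1) < 1), so the supremum is d_1 = 28/4 = 7. Hence ||D|| = 7.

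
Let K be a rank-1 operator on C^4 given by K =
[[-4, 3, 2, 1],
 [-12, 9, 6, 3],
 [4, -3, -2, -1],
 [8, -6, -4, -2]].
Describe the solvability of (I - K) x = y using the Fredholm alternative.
(I - K) is singular (det(I - K) = 0, i.e. 1 ∈ sigma(K)). (I - K) x = y is solvable iff y ⊥ ker((I - K)^*) = span{(-4, 3, 2, 1)}, i.e. iff -4y_1 + 3y_2 + 2y_3 + y_4 = 0. When solvable, the solutions are x = y + c·(1, 3, -1, -2), c arbitrary (ker(I - K) = span{(1, 3, -1, -2)}, dimension 1).

K has rank 1, so it is an outer product K = u v^T: every row of K is a multiple of one row vector. Reading off the entries, u = (1, 3, -1, -2) and v = (-4, 3, 2, 1) (row i of K equals u_i·v^T). A rank-one matrix u v^T satisfies K u = u (v·u) and kills the (3)-dimensional subspace v^⊥, so its characteristic polynomial is lambda^3 (lambda - v·u) with v·u = tr K = 1. Hence the eigenvalues of I - K are 1 (multiplicity 3) and 1 - (1) = 0, so det(I - K) = 0. (Direct check: I - K =
[[5, -3, -2, -1],
 [12, -8, -6, -3],
 [-4, 3, 3, 1],
 [-8, 6, 4, 3]]
has determinant 0.) So 1 is an eigenvalue of K and (I - K) is not invertible. The finite-dimensional Fredholm alternative says: either (I - K) is invertible, or ker(I - K) ≠ {0} and then range(I - K) = ker((I - K)^*)^⊥, with dim ker(I - K) = dim ker((I - K)^*). We are in the second case, so we need both kernels. Kernel of I - K: (I - K) u = u - u (v·u) = u - u = 0, so ker(I - K) = span{u} = span{(1, 3, -1, -2)} (it is exactly 1-dimensional because rank(I - K) = 3). Kernel of the adjoint: K is real, so (I - K)^* = I - K^T = I - v u^T, and (I - v u^T) v = v - v (u·v) = 0; hence ker((I - K)^*) = span{v} = span{(-4, 3, 2, 1)}. Therefore (I - K) x = y is solvable iff <y, v> = 0, i.e. iff -4y_1 + 3y_2 + 2y_3 + y_4 = 0. When this holds, K y = u (v·y) = 0, so (I - K) y = y and x = y is a particular solution; the full solution set is the line x = y + c·u = y + c·(1, 3, -1, -2), c ∈ C.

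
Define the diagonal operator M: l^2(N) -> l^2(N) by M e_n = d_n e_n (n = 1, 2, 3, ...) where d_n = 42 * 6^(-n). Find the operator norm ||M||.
||M|| = 7 (attained at n = 1)

For M diagonal, ||M|| = sup_n |d_n|. The sequence d_n = 42 * 6^(-n) is positive and strictly decreasing (ratio 6^(-1) < 1), so the supremum is d_1 = 42/6 = 7. Hence ||M|| = 7.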